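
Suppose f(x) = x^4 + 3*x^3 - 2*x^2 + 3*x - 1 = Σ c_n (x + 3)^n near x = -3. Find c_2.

25

f(-3) = -28
f′(-3) = -12
f′′(-3) = 50
The Taylor polynomial is Σ f^(k)(-3)/k! · (x + 3)^k.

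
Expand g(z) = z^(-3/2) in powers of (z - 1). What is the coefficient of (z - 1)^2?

c_2 = g′′(1)/2! = 15/8.

15/8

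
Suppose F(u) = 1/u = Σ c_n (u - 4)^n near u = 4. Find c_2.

1/64

F(4) = 1/4
F′(4) = -1/16
F′′(4) = 1/32
Then c_k = F^(k)(4)/k! gives each Taylor coefficient.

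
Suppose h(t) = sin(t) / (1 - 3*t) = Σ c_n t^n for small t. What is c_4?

Multiply the numerator's expansion by the denominator's geometric series.
h(0) = 0
h′(0) = 1
h′′(0) = 6
h′′′(0) = 53
h^(4)(0) = 636
So c_4 = h^(4)(0)/4! = 53/2.

53/2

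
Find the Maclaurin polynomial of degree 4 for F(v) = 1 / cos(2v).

Divide the numerator series by the denominator series (power-series long division).

10*v^4/3 + 2*v^2 + 1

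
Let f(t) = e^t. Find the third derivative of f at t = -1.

e^(-1)

The coefficient of (t + 1)^3 in the expansion is e^(-1)/6, so f′′′(-1) = 3! * (e^(-1)/6) = e^(-1).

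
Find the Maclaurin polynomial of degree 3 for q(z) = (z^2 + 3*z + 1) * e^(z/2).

43*z^3/48 + 21*z^2/8 + 7*z/2 + 1

Multiply each power in the prefactor through the base expansion.
q(0) = 1
q′(0) = 7/2
q′′(0) = 21/4
q′′′(0) = 43/8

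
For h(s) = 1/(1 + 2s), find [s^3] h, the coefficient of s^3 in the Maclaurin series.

[s^0] = 1;  [s^1] = -2;  [s^2] = 4;  [s^3] = -8.

-8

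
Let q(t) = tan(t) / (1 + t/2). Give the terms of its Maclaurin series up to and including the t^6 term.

Expand each factor separately, then convolve coefficients.
[t^0] = 0;  [t^1] = 1;  [t^2] = -1/2;  [t^3] = 7/12;  [t^4] = -7/24;  [t^5] = 67/240;  [t^6] = -67/480.

-67*t^6/480 + 67*t^5/240 - 7*t^4/24 + 7*t^3/12 - t^2/2 + t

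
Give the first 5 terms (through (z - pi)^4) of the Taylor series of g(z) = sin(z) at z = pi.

(z - pi)^3/6 - (z - pi)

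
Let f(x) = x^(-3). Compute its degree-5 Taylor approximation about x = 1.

f(1) = 1
f′(1) = -3
f′′(1) = 12
f′′′(1) = -60
f^(4)(1) = 360
f^(5)(1) = -2520
The Taylor polynomial is Σ f^(k)(1)/k! · (x - 1)^k.

-21*(x - 1)^5 + 15*(x - 1)^4 - 10*(x - 1)^3 + 6*(x - 1)^2 - 3*(x - 1) + 1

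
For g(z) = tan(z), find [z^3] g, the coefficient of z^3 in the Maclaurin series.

1/3

g(0) = 0
g′(0) = 1
g′′(0) = 0
g′′′(0) = 2
So c_3 = g′′′(0)/3! = 1/3.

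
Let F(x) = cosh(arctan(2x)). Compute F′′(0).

Substitute the inner expansion into the outer series and collect powers.
From the series, [x^2] F = 2; multiply by 2! = 2 to get 4.

4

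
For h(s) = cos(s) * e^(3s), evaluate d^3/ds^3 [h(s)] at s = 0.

Expand each factor separately, then convolve coefficients.
The coefficient of s^3 in the expansion is 3, so h′′′(0) = 3! * (3) = 18.

18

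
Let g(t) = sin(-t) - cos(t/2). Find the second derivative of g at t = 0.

Add the two expansions coefficient-wise.
The coefficient of t^2 in the expansion is 1/8, so g′′(0) = 2! * (1/8) = 1/4.

1/4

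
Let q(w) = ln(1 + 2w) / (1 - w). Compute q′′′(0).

16

Expand each factor separately, then convolve coefficients.
The coefficient of w^3 in the expansion is 8/3, so q′′′(0) = 3! * (8/3) = 16.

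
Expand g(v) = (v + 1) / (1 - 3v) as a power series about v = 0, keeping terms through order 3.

Multiply each power in the prefactor through the base expansion.
g(0) = 1
g′(0) = 4
g′′(0) = 24
g′′′(0) = 216

36*v^3 + 12*v^2 + 4*v + 1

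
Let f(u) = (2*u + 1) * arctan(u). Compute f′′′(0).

Shift and add copies of the series according to the polynomial's terms.
The coefficient of u^3 in the expansion is -1/3, so f′′′(0) = 3! * (-1/3) = -2.

-2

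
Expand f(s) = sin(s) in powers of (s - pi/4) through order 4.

sqrt(2)*(s - pi/4)^4/48 - sqrt(2)*(s - pi/4)^3/12 - sqrt(2)*(s - pi/4)^2/4 + sqrt(2)*(s - pi/4)/2 + sqrt(2)/2

Use the known series and substitute for the argument.
[(s - pi/4)^0] = sqrt(2)/2;  [(s - pi/4)^1] = sqrt(2)/2;  [(s - pi/4)^2] = -sqrt(2)/4;  [(s - pi/4)^3] = -sqrt(2)/12;  [(s - pi/4)^4] = sqrt(2)/48.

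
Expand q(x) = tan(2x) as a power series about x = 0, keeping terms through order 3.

8*x^3/3 + 2*x

q(0) = 0
q′(0) = 2
q′′(0) = 0
q′′′(0) = 16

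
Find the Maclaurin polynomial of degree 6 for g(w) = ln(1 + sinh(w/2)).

Plug the Maclaurin series of the inner function into that of the outer and collect terms.

-w^6/180 + 3*w^5/256 - 5*w^4/192 + w^3/16 - w^2/8 + w/2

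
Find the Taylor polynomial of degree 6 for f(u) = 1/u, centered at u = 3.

(u - 3)^6/2187 - (u - 3)^5/729 + (u - 3)^4/243 - (u - 3)^3/81 + (u - 3)^2/27 - (u - 3)/9 + 1/3

[(u - 3)^0] = 1/3;  [(u - 3)^1] = -1/9;  [(u - 3)^2] = 1/27;  [(u - 3)^3] = -1/81;  [(u - 3)^4] = 1/243;  [(u - 3)^5] = -1/729;  [(u - 3)^6] = 1/2187.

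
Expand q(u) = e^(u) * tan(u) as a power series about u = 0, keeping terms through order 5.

41*u^5/120 + u^4/2 + 5*u^3/6 + u^2 + u

Take the Cauchy product of the two expansions.
[u^0] = 0;  [u^1] = 1;  [u^2] = 1;  [u^3] = 5/6;  [u^4] = 1/2;  [u^5] = 41/120.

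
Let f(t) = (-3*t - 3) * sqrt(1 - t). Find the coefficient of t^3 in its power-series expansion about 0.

Distribute the polynomial across the series and collect like powers.
[t^0] = -3;  [t^1] = -3/2;  [t^2] = 15/8;  [t^3] = 9/16.
So c_3 = f′′′(0)/3! = 9/16.

9/16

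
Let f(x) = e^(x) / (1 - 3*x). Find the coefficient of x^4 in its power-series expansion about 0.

Use 1/(1 - r) = Σ r^k on the denominator, then take the Cauchy product.
So c_4 = f^(4)(0)/4! = 2713/24.

2713/24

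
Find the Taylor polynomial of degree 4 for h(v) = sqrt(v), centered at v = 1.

-5*(v - 1)^4/128 + (v - 1)^3/16 - (v - 1)^2/8 + (v - 1)/2 + 1

h(1) = 1
h′(1) = 1/2
h′′(1) = -1/4
h′′′(1) = 3/8
h^(4)(1) = -15/16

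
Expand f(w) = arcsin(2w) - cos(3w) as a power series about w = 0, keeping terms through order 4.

-27*w^4/8 + 4*w^3/3 + 9*w^2/2 + 2*w - 1

Combine the two series term by term.
f(0) = -1
f′(0) = 2
f′′(0) = 9
f′′′(0) = 8
f^(4)(0) = -81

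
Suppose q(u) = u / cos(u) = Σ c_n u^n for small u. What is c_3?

1/2

Write the quotient as an unknown series and match coefficients against numerator = denominator · series.
q(0) = 0
q′(0) = 1
q′′(0) = 0
q′′′(0) = 3
So c_3 = q′′′(0)/3! = 1/2.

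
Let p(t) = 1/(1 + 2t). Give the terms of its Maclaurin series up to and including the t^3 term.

-8*t^3 + 4*t^2 - 2*t + 1

p(0) = 1
p′(0) = -2
p′′(0) = 8
p′′′(0) = -48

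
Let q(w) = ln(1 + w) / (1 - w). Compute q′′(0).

Multiply the numerator's expansion by the denominator's geometric series.
The coefficient of w^2 in the expansion is 1/2, so q′′(0) = 2! * (1/2) = 1.

1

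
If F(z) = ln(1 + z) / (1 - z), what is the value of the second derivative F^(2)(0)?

Multiply the two series term by term and collect like powers.
The coefficient of z^2 in the expansion is 1/2, so F′′(0) = 2! * (1/2) = 1.

1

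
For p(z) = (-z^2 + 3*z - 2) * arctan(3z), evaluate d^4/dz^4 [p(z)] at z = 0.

-648

Shift and add copies of the series according to the polynomial's terms.
The coefficient of z^4 in the expansion is -27, so p^(4)(0) = 4! * (-27) = -648.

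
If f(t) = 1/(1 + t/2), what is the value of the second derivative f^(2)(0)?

Compute the successive derivatives at the expansion point and divide by k!.
The coefficient of t^2 in the expansion is 1/4, so f′′(0) = 2! * (1/4) = 1/2.

1/2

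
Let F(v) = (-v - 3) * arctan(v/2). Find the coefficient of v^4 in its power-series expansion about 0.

1/24

Multiply each power in the prefactor through the base expansion.
F(0) = 0
F′(0) = -3/2
F′′(0) = -1
F′′′(0) = 3/4
F^(4)(0) = 1
The Taylor polynomial is Σ F^(k)(0)/k! · v^k.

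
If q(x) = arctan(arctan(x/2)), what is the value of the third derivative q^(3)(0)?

Compose series: expand the inner function first, then feed it into the outer expansion.
The coefficient of x^3 in the expansion is -1/12, so q′′′(0) = 3! * (-1/12) = -1/2.

-1/2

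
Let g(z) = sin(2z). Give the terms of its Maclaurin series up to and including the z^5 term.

4*z^5/15 - 4*z^3/3 + 2*z

Differentiate repeatedly and evaluate at the center.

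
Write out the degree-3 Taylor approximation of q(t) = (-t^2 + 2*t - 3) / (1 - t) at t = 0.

Shift and add copies of the series according to the polynomial's terms.
q(0) = -3
q′(0) = -1
q′′(0) = -4
q′′′(0) = -12

-2*t^3 - 2*t^2 - t - 3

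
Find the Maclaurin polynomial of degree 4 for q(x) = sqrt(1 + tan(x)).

Compose series: expand the inner function first, then feed it into the outer expansion.
q(0) = 1
q′(0) = 1/2
q′′(0) = -1/4
q′′′(0) = 11/8
q^(4)(0) = -47/16
Dividing each by k! gives the coefficients c_0, ..., c_4.

-47*x^4/384 + 11*x^3/48 - x^2/8 + x/2 + 1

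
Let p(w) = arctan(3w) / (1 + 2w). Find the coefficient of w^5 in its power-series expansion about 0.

Expand each factor separately, then convolve coefficients.
p(0) = 0
p′(0) = 3
p′′(0) = -12
p′′′(0) = 18
p^(4)(0) = -144
p^(5)(0) = 7272

303/5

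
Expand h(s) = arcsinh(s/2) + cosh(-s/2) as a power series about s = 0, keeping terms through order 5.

Expand each term separately and add.
h(0) = 1
h′(0) = 1/2
h′′(0) = 1/4
h′′′(0) = -1/8
h^(4)(0) = 1/16
h^(5)(0) = 9/32
Dividing each by k! gives the coefficients c_0, ..., c_5.

3*s^5/1280 + s^4/384 - s^3/48 + s^2/8 + s/2 + 1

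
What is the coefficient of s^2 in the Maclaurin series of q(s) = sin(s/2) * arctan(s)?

1/2

Take the Cauchy product of the two expansions.
q(0) = 0
q′(0) = 0
q′′(0) = 1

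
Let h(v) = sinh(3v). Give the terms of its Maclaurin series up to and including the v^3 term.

h(0) = 0
h′(0) = 3
h′′(0) = 0
h′′′(0) = 27

9*v^3/2 + 3*v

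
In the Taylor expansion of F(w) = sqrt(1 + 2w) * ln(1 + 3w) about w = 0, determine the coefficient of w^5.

789/40

Write out both Maclaurin series and multiply, keeping only the needed powers.
F(0) = 0
F′(0) = 3
F′′(0) = -3
F′′′(0) = 18
F^(4)(0) = -180
F^(5)(0) = 2367
The Taylor polynomial is Σ F^(k)(0)/k! · w^k.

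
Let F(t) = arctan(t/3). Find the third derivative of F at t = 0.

From the series, [t^3] F = -1/81; multiply by 3! = 6 to get -2/27.

-2/27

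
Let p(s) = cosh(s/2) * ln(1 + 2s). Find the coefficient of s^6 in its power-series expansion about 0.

Take the Cauchy product of the two expansions.
[s^0] = 0;  [s^1] = 2;  [s^2] = -2;  [s^3] = 35/12;  [s^4] = -17/4;  [s^5] = 6469/960;  [s^6] = -715/64.

-715/64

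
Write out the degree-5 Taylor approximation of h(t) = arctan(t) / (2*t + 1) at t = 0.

Multiply the numerator's expansion by the denominator's geometric series.
[t^0] = 0;  [t^1] = 1;  [t^2] = -2;  [t^3] = 11/3;  [t^4] = -22/3;  [t^5] = 223/15.

223*t^5/15 - 22*t^4/3 + 11*t^3/3 - 2*t^2 + t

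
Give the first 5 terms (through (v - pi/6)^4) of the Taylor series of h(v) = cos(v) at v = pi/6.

sqrt(3)*(v - pi/6)^4/48 + (v - pi/6)^3/12 - sqrt(3)*(v - pi/6)^2/4 - (v - pi/6)/2 + sqrt(3)/2

[(v - pi/6)^0] = sqrt(3)/2;  [(v - pi/6)^1] = -1/2;  [(v - pi/6)^2] = -sqrt(3)/4;  [(v - pi/6)^3] = 1/12;  [(v - pi/6)^4] = sqrt(3)/48.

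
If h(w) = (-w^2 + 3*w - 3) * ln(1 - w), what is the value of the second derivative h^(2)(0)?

-3

Distribute the polynomial across the series and collect like powers.
From the series, [w^2] h = -3/2; multiply by 2! = 2 to get -3.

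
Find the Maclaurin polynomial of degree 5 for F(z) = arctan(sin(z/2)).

Compose series: expand the inner function first, then feed it into the outer expansion.
F(0) = 0
F′(0) = 1/2
F′′(0) = 0
F′′′(0) = -3/8
F^(4)(0) = 0
F^(5)(0) = 45/32

3*z^5/256 - z^3/16 + z/2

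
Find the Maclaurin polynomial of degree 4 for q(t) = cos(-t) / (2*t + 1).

Expand 1/(denominator) as a geometric series and multiply by the numerator's series.
q(0) = 1
q′(0) = -2
q′′(0) = 7
q′′′(0) = -42
q^(4)(0) = 337
The Taylor polynomial is Σ q^(k)(0)/k! · t^k.

337*t^4/24 - 7*t^3 + 7*t^2/2 - 2*t + 1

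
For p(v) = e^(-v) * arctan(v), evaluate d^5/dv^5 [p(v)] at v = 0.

Multiply the two series term by term and collect like powers.
The coefficient of v^5 in the expansion is 3/40, so p^(5)(0) = 5! * (3/40) = 9.

9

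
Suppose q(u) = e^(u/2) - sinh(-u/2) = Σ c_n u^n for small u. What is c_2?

1/8

Add the two expansions coefficient-wise.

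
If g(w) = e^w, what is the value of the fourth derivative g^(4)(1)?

The coefficient of (w - 1)^4 in the expansion is e/24, so g^(4)(1) = 4! * (e/24) = e.

e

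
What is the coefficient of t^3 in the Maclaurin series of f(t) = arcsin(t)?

1/6

Differentiate repeatedly and evaluate at the center.
f(0) = 0
f′(0) = 1
f′′(0) = 0
f′′′(0) = 1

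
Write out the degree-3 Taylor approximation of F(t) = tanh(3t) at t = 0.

F(0) = 0
F′(0) = 3
F′′(0) = 0
F′′′(0) = -54
Dividing each by k! gives the coefficients c_0, ..., c_3.

-9*t^3 + 3*t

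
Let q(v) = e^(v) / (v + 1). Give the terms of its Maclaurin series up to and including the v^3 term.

Expand 1/(denominator) as a geometric series and multiply by the numerator's series.
q(0) = 1
q′(0) = 0
q′′(0) = 1
q′′′(0) = -2
Dividing each by k! gives the coefficients c_0, ..., c_3.

-v^3/3 + v^2/2 + 1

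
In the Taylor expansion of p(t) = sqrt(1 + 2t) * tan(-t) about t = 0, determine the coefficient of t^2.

Multiply the two series term by term and collect like powers.
p(0) = 0
p′(0) = -1
p′′(0) = -2
Then c_k = p^(k)(0)/k! gives each Taylor coefficient.

-1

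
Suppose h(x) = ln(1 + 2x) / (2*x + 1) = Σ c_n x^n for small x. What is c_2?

-6

Multiply the numerator's expansion by the denominator's geometric series.
[x^0] = 0;  [x^1] = 2;  [x^2] = -6.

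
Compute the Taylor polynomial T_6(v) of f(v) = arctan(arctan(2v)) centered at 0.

352*v^5/15 - 16*v^3/3 + 2*v

Plug the Maclaurin series of the inner function into that of the outer and collect terms.
f(0) = 0
f′(0) = 2
f′′(0) = 0
f′′′(0) = -32
f^(4)(0) = 0
f^(5)(0) = 2816
f^(6)(0) = 0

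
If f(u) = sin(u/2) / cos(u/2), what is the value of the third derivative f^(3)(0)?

1/4

Invert the denominator's series and multiply.
From the series, [u^3] f = 1/24; multiply by 3! = 6 to get 1/4.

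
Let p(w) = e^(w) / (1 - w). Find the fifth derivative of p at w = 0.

326

Take the Cauchy product of the two expansions.
The coefficient of w^5 in the expansion is 163/60, so p^(5)(0) = 5! * (163/60) = 326.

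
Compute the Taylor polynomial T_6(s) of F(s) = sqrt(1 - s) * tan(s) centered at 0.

-147*s^6/1280 + 101*s^5/1920 - 11*s^4/48 + 5*s^3/24 - s^2/2 + s

Expand each factor separately, then convolve coefficients.
F(0) = 0
F′(0) = 1
F′′(0) = -1
F′′′(0) = 5/4
F^(4)(0) = -11/2
F^(5)(0) = 101/16
F^(6)(0) = -1323/16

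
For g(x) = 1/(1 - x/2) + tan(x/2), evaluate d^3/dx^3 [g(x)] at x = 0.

Add the two expansions coefficient-wise.
The coefficient of x^3 in the expansion is 1/6, so g′′′(0) = 3! * (1/6) = 1.

1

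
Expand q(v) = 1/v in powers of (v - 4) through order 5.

-(v - 4)^5/4096 + (v - 4)^4/1024 - (v - 4)^3/256 + (v - 4)^2/64 - (v - 4)/16 + 1/4

q(4) = 1/4
q′(4) = -1/16
q′′(4) = 1/32
q′′′(4) = -3/128
q^(4)(4) = 3/128
q^(5)(4) = -15/512
The Taylor polynomial is Σ q^(k)(4)/k! · (v - 4)^k.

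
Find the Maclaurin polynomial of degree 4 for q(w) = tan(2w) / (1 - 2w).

Take the Cauchy product of the two expansions.
q(0) = 0
q′(0) = 2
q′′(0) = 8
q′′′(0) = 64
q^(4)(0) = 512
Dividing each by k! gives the coefficients c_0, ..., c_4.

64*w^4/3 + 32*w^3/3 + 4*w^2 + 2*w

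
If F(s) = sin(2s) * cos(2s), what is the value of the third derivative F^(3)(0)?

-32

Multiply the two series term by term and collect like powers.
From the series, [s^3] F = -16/3; multiply by 3! = 6 to get -32.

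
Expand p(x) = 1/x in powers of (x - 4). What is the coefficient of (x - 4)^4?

1/1024

Apply the Taylor formula c_k = f^(k)(a)/k!.
[(x - 4)^0] = 1/4;  [(x - 4)^1] = -1/16;  [(x - 4)^2] = 1/64;  [(x - 4)^3] = -1/256;  [(x - 4)^4] = 1/1024.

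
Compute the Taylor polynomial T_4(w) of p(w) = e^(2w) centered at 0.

2*w^4/3 + 4*w^3/3 + 2*w^2 + 2*w + 1

p(0) = 1
p′(0) = 2
p′′(0) = 4
p′′′(0) = 8
p^(4)(0) = 16
Dividing each by k! gives the coefficients c_0, ..., c_4.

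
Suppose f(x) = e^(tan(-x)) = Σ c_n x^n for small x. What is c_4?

3/8

Plug the Maclaurin series of the inner function into that of the outer and collect terms.
f(0) = 1
f′(0) = -1
f′′(0) = 1
f′′′(0) = -3
f^(4)(0) = 9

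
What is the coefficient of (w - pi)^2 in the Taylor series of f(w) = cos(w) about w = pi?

f(pi) = -1
f′(pi) = 0
f′′(pi) = 1
So c_2 = f′′(pi)/2! = 1/2.

1/2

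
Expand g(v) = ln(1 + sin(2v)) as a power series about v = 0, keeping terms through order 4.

-4*v^4/3 + 4*v^3/3 - 2*v^2 + 2*v

Plug the Maclaurin series of the inner function into that of the outer and collect terms.
g(0) = 0
g′(0) = 2
g′′(0) = -4
g′′′(0) = 8
g^(4)(0) = -32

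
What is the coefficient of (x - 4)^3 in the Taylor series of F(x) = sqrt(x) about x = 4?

1/512

F(4) = 2
F′(4) = 1/4
F′′(4) = -1/32
F′′′(4) = 3/256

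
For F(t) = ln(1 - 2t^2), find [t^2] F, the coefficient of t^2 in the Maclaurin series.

-2

[t^0] = 0;  [t^1] = 0;  [t^2] = -2.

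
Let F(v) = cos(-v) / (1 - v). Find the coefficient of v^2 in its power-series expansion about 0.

Expand 1/(denominator) as a geometric series and multiply by the numerator's series.
F(0) = 1
F′(0) = 1
F′′(0) = 1
The Taylor polynomial is Σ F^(k)(0)/k! · v^k.

1/2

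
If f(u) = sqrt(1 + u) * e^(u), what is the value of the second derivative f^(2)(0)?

7/4

Multiply the two series term by term and collect like powers.
The coefficient of u^2 in the expansion is 7/8, so f′′(0) = 2! * (7/8) = 7/4.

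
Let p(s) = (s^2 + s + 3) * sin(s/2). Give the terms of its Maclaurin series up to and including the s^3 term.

Multiply each power in the prefactor through the base expansion.
[s^0] = 0;  [s^1] = 3/2;  [s^2] = 1/2;  [s^3] = 7/16.

7*s^3/16 + s^2/2 + 3*s/2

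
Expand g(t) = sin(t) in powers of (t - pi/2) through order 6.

-(t - pi/2)^6/720 + (t - pi/2)^4/24 - (t - pi/2)^2/2 + 1

g(pi/2) = 1
g′(pi/2) = 0
g′′(pi/2) = -1
g′′′(pi/2) = 0
g^(4)(pi/2) = 1
g^(5)(pi/2) = 0
g^(6)(pi/2) = -1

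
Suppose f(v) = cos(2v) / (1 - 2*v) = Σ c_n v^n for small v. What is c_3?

4

Expand 1/(denominator) as a geometric series and multiply by the numerator's series.
f(0) = 1
f′(0) = 2
f′′(0) = 4
f′′′(0) = 24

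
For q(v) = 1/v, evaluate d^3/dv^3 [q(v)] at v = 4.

-3/128

The coefficient of (v - 4)^3 in the expansion is -1/256, so q′′′(4) = 3! * (-1/256) = -3/128.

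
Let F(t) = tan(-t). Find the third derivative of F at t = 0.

The coefficient of t^3 in the expansion is -1/3, so F′′′(0) = 3! * (-1/3) = -2.

-2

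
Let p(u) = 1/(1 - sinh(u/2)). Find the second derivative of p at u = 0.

Substitute the inner expansion into the outer series and collect powers.
From the series, [u^2] p = 1/4; multiply by 2! = 2 to get 1/2.

1/2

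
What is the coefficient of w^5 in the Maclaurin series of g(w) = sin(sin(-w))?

Compose series: expand the inner function first, then feed it into the outer expansion.

-1/10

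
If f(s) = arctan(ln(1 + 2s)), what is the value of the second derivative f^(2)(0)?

-4

Let u equal the inner series; expand the outer function in u and truncate.
From the series, [s^2] f = -2; multiply by 2! = 2 to get -4.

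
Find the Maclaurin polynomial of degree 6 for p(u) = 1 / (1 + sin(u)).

Use the geometric series for the reciprocal, then substitute.
[u^0] = 1;  [u^1] = -1;  [u^2] = 1;  [u^3] = -5/6;  [u^4] = 2/3;  [u^5] = -61/120;  [u^6] = 17/45.

17*u^6/45 - 61*u^5/120 + 2*u^4/3 - 5*u^3/6 + u^2 - u + 1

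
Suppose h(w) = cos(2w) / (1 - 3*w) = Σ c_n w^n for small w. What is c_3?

21

Expand 1/(denominator) as a geometric series and multiply by the numerator's series.
h(0) = 1
h′(0) = 3
h′′(0) = 14
h′′′(0) = 126
The Taylor polynomial is Σ h^(k)(0)/k! · w^k.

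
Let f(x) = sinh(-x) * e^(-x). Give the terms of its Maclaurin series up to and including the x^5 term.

Write out both Maclaurin series and multiply, keeping only the needed powers.
f(0) = 0
f′(0) = -1
f′′(0) = 2
f′′′(0) = -4
f^(4)(0) = 8
f^(5)(0) = -16

-2*x^5/15 + x^4/3 - 2*x^3/3 + x^2 - x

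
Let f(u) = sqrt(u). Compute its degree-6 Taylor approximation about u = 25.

-21*(u - 25)^6/50000000000 + 7*(u - 25)^5/500000000 - (u - 25)^4/2000000 + (u - 25)^3/50000 - (u - 25)^2/1000 + (u - 25)/10 + 5

f(25) = 5
f′(25) = 1/10
f′′(25) = -1/500
f′′′(25) = 3/25000
f^(4)(25) = -3/250000
f^(5)(25) = 21/12500000
f^(6)(25) = -189/625000000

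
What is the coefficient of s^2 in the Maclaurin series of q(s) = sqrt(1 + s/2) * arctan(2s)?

1/2

Write out both Maclaurin series and multiply, keeping only the needed powers.
q(0) = 0
q′(0) = 2
q′′(0) = 1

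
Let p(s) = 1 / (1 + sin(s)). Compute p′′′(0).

-5

Use the geometric series for the reciprocal, then substitute.
The coefficient of s^3 in the expansion is -5/6, so p′′′(0) = 3! * (-5/6) = -5.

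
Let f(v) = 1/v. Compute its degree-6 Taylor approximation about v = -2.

-(v + 2)^6/128 - (v + 2)^5/64 - (v + 2)^4/32 - (v + 2)^3/16 - (v + 2)^2/8 - (v + 2)/4 - 1/2

Compute the successive derivatives at the expansion point and divide by k!.
f(-2) = -1/2
f′(-2) = -1/4
f′′(-2) = -1/4
f′′′(-2) = -3/8
f^(4)(-2) = -3/4
f^(5)(-2) = -15/8
f^(6)(-2) = -45/8
Dividing each by k! gives the coefficients c_0, ..., c_6.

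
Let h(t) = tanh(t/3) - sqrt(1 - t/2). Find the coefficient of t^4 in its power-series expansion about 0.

Combine the two series term by term.

5/2048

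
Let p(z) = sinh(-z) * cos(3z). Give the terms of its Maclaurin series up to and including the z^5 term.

-79*z^5/30 + 13*z^3/3 - z

Multiply the two series term by term and collect like powers.
p(0) = 0
p′(0) = -1
p′′(0) = 0
p′′′(0) = 26
p^(4)(0) = 0
p^(5)(0) = -316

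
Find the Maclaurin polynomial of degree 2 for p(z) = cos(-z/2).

1 - z^2/8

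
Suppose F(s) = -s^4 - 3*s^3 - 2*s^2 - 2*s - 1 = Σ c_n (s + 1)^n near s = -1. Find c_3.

F(-1) = 1
F′(-1) = -3
F′′(-1) = 2
F′′′(-1) = 6

1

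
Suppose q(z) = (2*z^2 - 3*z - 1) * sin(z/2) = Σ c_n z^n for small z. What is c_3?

49/48

Shift and add copies of the series according to the polynomial's terms.
q(0) = 0
q′(0) = -1/2
q′′(0) = -3
q′′′(0) = 49/8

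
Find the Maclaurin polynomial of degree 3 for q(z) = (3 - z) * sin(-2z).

4*z^3 + 2*z^2 - 6*z

Shift and add copies of the series according to the polynomial's terms.
q(0) = 0
q′(0) = -6
q′′(0) = 4
q′′′(0) = 24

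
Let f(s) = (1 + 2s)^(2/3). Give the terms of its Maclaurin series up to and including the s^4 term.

-112*s^4/243 + 32*s^3/81 - 4*s^2/9 + 4*s/3 + 1

Use the known series and substitute for the argument.
f(0) = 1
f′(0) = 4/3
f′′(0) = -8/9
f′′′(0) = 64/27
f^(4)(0) = -896/81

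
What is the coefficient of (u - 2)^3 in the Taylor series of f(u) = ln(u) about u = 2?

1/24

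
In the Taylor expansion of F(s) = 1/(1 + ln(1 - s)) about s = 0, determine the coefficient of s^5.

347/60

Compose series: expand the inner function first, then feed it into the outer expansion.
F(0) = 1
F′(0) = 1
F′′(0) = 3
F′′′(0) = 14
F^(4)(0) = 88
F^(5)(0) = 694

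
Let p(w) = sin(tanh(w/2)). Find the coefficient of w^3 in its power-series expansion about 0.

-1/16

Compose series: expand the inner function first, then feed it into the outer expansion.
p(0) = 0
p′(0) = 1/2
p′′(0) = 0
p′′′(0) = -3/8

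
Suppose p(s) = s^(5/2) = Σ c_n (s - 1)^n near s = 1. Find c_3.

5/16

p(1) = 1
p′(1) = 5/2
p′′(1) = 15/4
p′′′(1) = 15/8
So c_3 = p′′′(1)/3! = 5/16.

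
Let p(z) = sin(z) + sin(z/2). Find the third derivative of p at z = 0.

Combine the two series term by term.
From the series, [z^3] p = -3/16; multiply by 3! = 6 to get -9/8.

-9/8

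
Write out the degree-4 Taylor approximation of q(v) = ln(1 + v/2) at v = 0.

-v^4/64 + v^3/24 - v^2/8 + v/2

[v^0] = 0;  [v^1] = 1/2;  [v^2] = -1/8;  [v^3] = 1/24;  [v^4] = -1/64.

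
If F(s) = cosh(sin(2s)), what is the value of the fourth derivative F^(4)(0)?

-48

Plug the Maclaurin series of the inner function into that of the outer and collect terms.
The coefficient of s^4 in the expansion is -2, so F^(4)(0) = 4! * (-2) = -48.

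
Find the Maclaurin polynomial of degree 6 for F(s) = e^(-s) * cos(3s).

22*s^6/45 - 79*s^5/30 + 7*s^4/6 + 13*s^3/3 - 4*s^2 - s + 1

Write out both Maclaurin series and multiply, keeping only the needed powers.
F(0) = 1
F′(0) = -1
F′′(0) = -8
F′′′(0) = 26
F^(4)(0) = 28
F^(5)(0) = -316
F^(6)(0) = 352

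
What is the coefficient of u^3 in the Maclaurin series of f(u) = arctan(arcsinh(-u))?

1/2

Plug the Maclaurin series of the inner function into that of the outer and collect terms.
[u^0] = 0;  [u^1] = -1;  [u^2] = 0;  [u^3] = 1/2.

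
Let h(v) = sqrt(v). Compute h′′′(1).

3/8

Compute the successive derivatives at the expansion point and divide by k!.
The coefficient of (v - 1)^3 in the expansion is 1/16, so h′′′(1) = 3! * (1/16) = 3/8.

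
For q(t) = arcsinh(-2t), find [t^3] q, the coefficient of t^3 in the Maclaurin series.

q(0) = 0
q′(0) = -2
q′′(0) = 0
q′′′(0) = 8
So c_3 = q′′′(0)/3! = 4/3.

4/3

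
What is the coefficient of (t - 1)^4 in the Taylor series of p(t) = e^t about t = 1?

p(1) = e
p′(1) = e
p′′(1) = e
p′′′(1) = e
p^(4)(1) = e
So c_4 = p^(4)(1)/4! = e/24.

e/24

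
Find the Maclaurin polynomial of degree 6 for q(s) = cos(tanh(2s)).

Let u equal the inner series; expand the outer function in u and truncate.
q(0) = 1
q′(0) = 0
q′′(0) = -4
q′′′(0) = 0
q^(4)(0) = 144
q^(5)(0) = 0
q^(6)(0) = -11328
Then c_k = q^(k)(0)/k! gives each Taylor coefficient.

-236*s^6/15 + 6*s^4 - 2*s^2 + 1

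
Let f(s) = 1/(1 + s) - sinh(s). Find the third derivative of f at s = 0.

Combine the two series term by term.
The coefficient of s^3 in the expansion is -7/6, so f′′′(0) = 3! * (-7/6) = -7.

-7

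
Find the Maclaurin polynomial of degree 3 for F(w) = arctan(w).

Use the known series and substitute for the argument.
F(0) = 0
F′(0) = 1
F′′(0) = 0
F′′′(0) = -2
The Taylor polynomial is Σ F^(k)(0)/k! · w^k.

-w^3/3 + w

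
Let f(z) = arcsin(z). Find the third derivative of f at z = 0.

1

The coefficient of z^3 in the expansion is 1/6, so f′′′(0) = 3! * (1/6) = 1.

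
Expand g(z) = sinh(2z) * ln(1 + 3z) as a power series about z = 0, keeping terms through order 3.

Write out both Maclaurin series and multiply, keeping only the needed powers.
[z^0] = 0;  [z^1] = 0;  [z^2] = 6;  [z^3] = -9.

-9*z^3 + 6*z^2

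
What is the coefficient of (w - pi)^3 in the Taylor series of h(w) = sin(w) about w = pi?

1/6

h(pi) = 0
h′(pi) = -1
h′′(pi) = 0
h′′′(pi) = 1
Then c_k = h^(k)(pi)/k! gives each Taylor coefficient.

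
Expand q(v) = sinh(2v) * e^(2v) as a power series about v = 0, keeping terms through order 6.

Expand each factor separately, then convolve coefficients.
q(0) = 0
q′(0) = 2
q′′(0) = 8
q′′′(0) = 32
q^(4)(0) = 128
q^(5)(0) = 512
q^(6)(0) = 2048

128*v^6/45 + 64*v^5/15 + 16*v^4/3 + 16*v^3/3 + 4*v^2 + 2*v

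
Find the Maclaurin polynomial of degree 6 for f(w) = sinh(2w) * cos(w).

Take the Cauchy product of the two expansions.
f(0) = 0
f′(0) = 2
f′′(0) = 0
f′′′(0) = 2
f^(4)(0) = 0
f^(5)(0) = -38
f^(6)(0) = 0
Then c_k = f^(k)(0)/k! gives each Taylor coefficient.

-19*w^5/60 + w^3/3 + 2*w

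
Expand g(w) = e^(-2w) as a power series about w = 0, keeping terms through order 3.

-4*w^3/3 + 2*w^2 - 2*w + 1

g(0) = 1
g′(0) = -2
g′′(0) = 4
g′′′(0) = -8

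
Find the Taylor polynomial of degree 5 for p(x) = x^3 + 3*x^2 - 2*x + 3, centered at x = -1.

Use the known series and substitute for the argument.
p(-1) = 7
p′(-1) = -5
p′′(-1) = 0
p′′′(-1) = 6
p^(4)(-1) = 0
p^(5)(-1) = 0

(x + 1)^3 - 5*(x + 1) + 7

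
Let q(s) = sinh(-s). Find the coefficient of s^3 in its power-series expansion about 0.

[s^0] = 0;  [s^1] = -1;  [s^2] = 0;  [s^3] = -1/6.

-1/6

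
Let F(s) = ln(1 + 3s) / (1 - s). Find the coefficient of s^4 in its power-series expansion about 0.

-51/4

Write out both Maclaurin series and multiply, keeping only the needed powers.
F(0) = 0
F′(0) = 3
F′′(0) = -3
F′′′(0) = 45
F^(4)(0) = -306
So c_4 = F^(4)(0)/4! = -51/4.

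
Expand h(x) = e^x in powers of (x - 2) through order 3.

(x - 2)^3*e^(2)/6 + (x - 2)^2*e^(2)/2 + (x - 2)*e^(2) + e^(2)

[(x - 2)^0] = e^(2);  [(x - 2)^1] = e^(2);  [(x - 2)^2] = e^(2)/2;  [(x - 2)^3] = e^(2)/6.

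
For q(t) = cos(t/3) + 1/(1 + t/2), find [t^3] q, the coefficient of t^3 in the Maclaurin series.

-1/8

Combine the two series term by term.
q(0) = 2
q′(0) = -1/2
q′′(0) = 7/18
q′′′(0) = -3/4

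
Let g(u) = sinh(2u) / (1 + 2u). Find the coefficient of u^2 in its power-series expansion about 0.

Multiply the two series term by term and collect like powers.
[u^0] = 0;  [u^1] = 2;  [u^2] = -4.

-4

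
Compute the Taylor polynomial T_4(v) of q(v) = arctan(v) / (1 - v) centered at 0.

Use 1/(1 - r) = Σ r^k on the denominator, then take the Cauchy product.
[v^0] = 0;  [v^1] = 1;  [v^2] = 1;  [v^3] = 2/3;  [v^4] = 2/3.

2*v^4/3 + 2*v^3/3 + v^2 + v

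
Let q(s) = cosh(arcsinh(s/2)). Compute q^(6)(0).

45/64

Let u equal the inner series; expand the outer function in u and truncate.
From the series, [s^6] q = 1/1024; multiply by 6! = 720 to get 45/64.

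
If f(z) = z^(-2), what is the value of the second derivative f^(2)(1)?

6

Apply the Taylor formula c_k = f^(k)(a)/k!.
From the series, [(z - 1)^2] f = 3; multiply by 2! = 2 to get 6.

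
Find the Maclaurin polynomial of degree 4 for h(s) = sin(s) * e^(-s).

s^3/3 - s^2 + s

Expand each factor separately, then convolve coefficients.
h(0) = 0
h′(0) = 1
h′′(0) = -2
h′′′(0) = 2
h^(4)(0) = 0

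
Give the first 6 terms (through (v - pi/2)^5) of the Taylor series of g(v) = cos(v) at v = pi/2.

-(v - pi/2)^5/120 + (v - pi/2)^3/6 - (v - pi/2)

Differentiate repeatedly and evaluate at the center.
g(pi/2) = 0
g′(pi/2) = -1
g′′(pi/2) = 0
g′′′(pi/2) = 1
g^(4)(pi/2) = 0
g^(5)(pi/2) = -1
The Taylor polynomial is Σ g^(k)(pi/2)/k! · (v - pi/2)^k.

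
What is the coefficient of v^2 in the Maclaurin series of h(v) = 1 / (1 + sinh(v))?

1

Use the geometric series for the reciprocal, then substitute.
h(0) = 1
h′(0) = -1
h′′(0) = 2
Then c_k = h^(k)(0)/k! gives each Taylor coefficient.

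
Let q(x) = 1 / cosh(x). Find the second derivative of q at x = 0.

-1

Invert the denominator's series and multiply.
From the series, [x^2] q = -1/2; multiply by 2! = 2 to get -1.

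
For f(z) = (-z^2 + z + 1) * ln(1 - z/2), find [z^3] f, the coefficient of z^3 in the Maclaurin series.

1/3

Distribute the polynomial across the series and collect like powers.
f(0) = 0
f′(0) = -1/2
f′′(0) = -5/4
f′′′(0) = 2
The Taylor polynomial is Σ f^(k)(0)/k! · z^k.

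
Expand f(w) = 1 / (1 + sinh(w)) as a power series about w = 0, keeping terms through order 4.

4*w^4/3 - 7*w^3/6 + w^2 - w + 1

Use the geometric series for the reciprocal, then substitute.
f(0) = 1
f′(0) = -1
f′′(0) = 2
f′′′(0) = -7
f^(4)(0) = 32
The Taylor polynomial is Σ f^(k)(0)/k! · w^k.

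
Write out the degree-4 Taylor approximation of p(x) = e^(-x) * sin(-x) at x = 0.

Take the Cauchy product of the two expansions.
[x^0] = 0;  [x^1] = -1;  [x^2] = 1;  [x^3] = -1/3;  [x^4] = 0.

-x^3/3 + x^2 - x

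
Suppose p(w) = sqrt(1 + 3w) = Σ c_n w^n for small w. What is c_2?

c_2 = p′′(0)/2! = -9/8.

-9/8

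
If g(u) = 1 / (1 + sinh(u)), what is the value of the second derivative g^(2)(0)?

2

Expand as Σ (-1)^k u^k with u equal to the inner function's series.
The coefficient of u^2 in the expansion is 1, so g′′(0) = 2! * (1) = 2.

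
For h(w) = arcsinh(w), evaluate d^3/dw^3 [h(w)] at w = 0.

-1

Use the known series and substitute for the argument.
The coefficient of w^3 in the expansion is -1/6, so h′′′(0) = 3! * (-1/6) = -1.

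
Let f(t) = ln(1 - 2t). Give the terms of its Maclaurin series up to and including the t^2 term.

Compute the successive derivatives at the expansion point and divide by k!.

-2*t^2 - 2*t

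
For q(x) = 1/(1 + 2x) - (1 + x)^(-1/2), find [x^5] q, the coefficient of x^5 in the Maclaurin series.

Combine the two series term by term.
q(0) = 0
q′(0) = -3/2
q′′(0) = 29/4
q′′′(0) = -369/8
q^(4)(0) = 6039/16
q^(5)(0) = -121935/32
Then c_k = q^(k)(0)/k! gives each Taylor coefficient.

-8129/256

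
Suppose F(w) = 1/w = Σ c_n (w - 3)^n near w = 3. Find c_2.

Apply the Taylor formula c_k = f^(k)(a)/k!.

1/27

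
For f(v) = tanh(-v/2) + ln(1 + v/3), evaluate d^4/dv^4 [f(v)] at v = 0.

Expand each term separately and add.
The coefficient of v^4 in the expansion is -1/324, so f^(4)(0) = 4! * (-1/324) = -2/27.

-2/27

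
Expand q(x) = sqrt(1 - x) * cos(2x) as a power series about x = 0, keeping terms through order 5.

Multiply the two series term by term and collect like powers.
q(0) = 1
q′(0) = -1/2
q′′(0) = -17/4
q′′′(0) = 45/8
q^(4)(0) = 337/16
q^(5)(0) = -905/32
Then c_k = q^(k)(0)/k! gives each Taylor coefficient.

-181*x^5/768 + 337*x^4/384 + 15*x^3/16 - 17*x^2/8 - x/2 + 1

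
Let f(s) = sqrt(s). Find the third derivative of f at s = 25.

3/25000

Compute the successive derivatives at the expansion point and divide by k!.
The coefficient of (s - 25)^3 in the expansion is 1/50000, so f′′′(25) = 3! * (1/50000) = 3/25000.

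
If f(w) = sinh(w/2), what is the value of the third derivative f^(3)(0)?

1/8

From the series, [w^3] f = 1/48; multiply by 3! = 6 to get 1/8.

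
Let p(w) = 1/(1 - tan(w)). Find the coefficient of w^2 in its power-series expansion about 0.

1

Let u equal the inner series; expand the outer function in u and truncate.
[w^0] = 1;  [w^1] = 1;  [w^2] = 1.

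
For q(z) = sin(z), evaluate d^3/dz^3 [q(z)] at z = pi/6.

Compute the successive derivatives at the expansion point and divide by k!.
The coefficient of (z - pi/6)^3 in the expansion is -sqrt(3)/12, so q′′′(pi/6) = 3! * (-sqrt(3)/12) = -sqrt(3)/2.

-sqrt(3)/2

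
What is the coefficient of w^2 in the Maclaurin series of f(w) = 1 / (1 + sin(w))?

1

Use the geometric series for the reciprocal, then substitute.
[w^0] = 1;  [w^1] = -1;  [w^2] = 1.
So c_2 = f′′(0)/2! = 1.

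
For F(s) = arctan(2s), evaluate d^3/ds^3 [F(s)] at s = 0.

-16

Use the known series and substitute for the argument.
The coefficient of s^3 in the expansion is -8/3, so F′′′(0) = 3! * (-8/3) = -16.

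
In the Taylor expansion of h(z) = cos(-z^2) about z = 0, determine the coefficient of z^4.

-1/2

[z^0] = 1;  [z^1] = 0;  [z^2] = 0;  [z^3] = 0;  [z^4] = -1/2.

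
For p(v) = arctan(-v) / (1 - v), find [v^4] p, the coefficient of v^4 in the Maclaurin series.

Write out both Maclaurin series and multiply, keeping only the needed powers.
p(0) = 0
p′(0) = -1
p′′(0) = -2
p′′′(0) = -4
p^(4)(0) = -16
Then c_k = p^(k)(0)/k! gives each Taylor coefficient.

-2/3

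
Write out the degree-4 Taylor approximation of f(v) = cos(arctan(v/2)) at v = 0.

3*v^4/128 - v^2/8 + 1

Let u equal the inner series; expand the outer function in u and truncate.
f(0) = 1
f′(0) = 0
f′′(0) = -1/4
f′′′(0) = 0
f^(4)(0) = 9/16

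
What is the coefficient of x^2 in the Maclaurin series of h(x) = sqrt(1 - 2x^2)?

h(0) = 1
h′(0) = 0
h′′(0) = -2
So c_2 = h′′(0)/2! = -1.

-1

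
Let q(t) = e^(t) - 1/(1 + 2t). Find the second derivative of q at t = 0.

-7

Add the two expansions coefficient-wise.
The coefficient of t^2 in the expansion is -7/2, so q′′(0) = 2! * (-7/2) = -7.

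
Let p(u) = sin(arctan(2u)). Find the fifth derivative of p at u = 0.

Compose series: expand the inner function first, then feed it into the outer expansion.
The coefficient of u^5 in the expansion is 12, so p^(5)(0) = 5! * (12) = 1440.

1440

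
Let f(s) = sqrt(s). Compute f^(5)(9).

35/209952

The coefficient of (s - 9)^5 in the expansion is 7/5038848, so f^(5)(9) = 5! * (7/5038848) = 35/209952.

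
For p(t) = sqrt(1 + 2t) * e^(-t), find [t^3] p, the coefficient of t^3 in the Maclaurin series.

4/3

Write out both Maclaurin series and multiply, keeping only the needed powers.
[t^0] = 1;  [t^1] = 0;  [t^2] = -1;  [t^3] = 4/3.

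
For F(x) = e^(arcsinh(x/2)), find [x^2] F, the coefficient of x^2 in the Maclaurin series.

Compose series: expand the inner function first, then feed it into the outer expansion.
F(0) = 1
F′(0) = 1/2
F′′(0) = 1/4
So c_2 = F′′(0)/2! = 1/8.

1/8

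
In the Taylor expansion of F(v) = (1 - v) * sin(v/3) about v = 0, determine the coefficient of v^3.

Multiply each power in the prefactor through the base expansion.
F(0) = 0
F′(0) = 1/3
F′′(0) = -2/3
F′′′(0) = -1/27

-1/162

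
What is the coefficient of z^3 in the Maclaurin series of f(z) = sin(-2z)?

4/3

f(0) = 0
f′(0) = -2
f′′(0) = 0
f′′′(0) = 8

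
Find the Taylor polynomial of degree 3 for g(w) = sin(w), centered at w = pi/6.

-sqrt(3)*(w - pi/6)^3/12 - (w - pi/6)^2/4 + sqrt(3)*(w - pi/6)/2 + 1/2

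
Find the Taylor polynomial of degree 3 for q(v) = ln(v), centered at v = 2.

q(2) = ln(2)
q′(2) = 1/2
q′′(2) = -1/4
q′′′(2) = 1/4
The Taylor polynomial is Σ q^(k)(2)/k! · (v - 2)^k.

(v - 2)^3/24 - (v - 2)^2/8 + (v - 2)/2 + ln(2)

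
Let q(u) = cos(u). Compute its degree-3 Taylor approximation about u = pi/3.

q(pi/3) = 1/2
q′(pi/3) = -sqrt(3)/2
q′′(pi/3) = -1/2
q′′′(pi/3) = sqrt(3)/2
Dividing each by k! gives the coefficients c_0, ..., c_3.

sqrt(3)*(u - pi/3)^3/12 - (u - pi/3)^2/4 - sqrt(3)*(u - pi/3)/2 + 1/2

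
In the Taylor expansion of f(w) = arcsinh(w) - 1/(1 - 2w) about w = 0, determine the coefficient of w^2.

-4

Expand each term separately and add.
f(0) = -1
f′(0) = -1
f′′(0) = -8
So c_2 = f′′(0)/2! = -4.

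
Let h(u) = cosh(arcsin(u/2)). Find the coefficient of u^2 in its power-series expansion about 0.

Substitute the inner expansion into the outer series and collect powers.

1/8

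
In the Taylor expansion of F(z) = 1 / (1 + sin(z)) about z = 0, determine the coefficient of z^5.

-61/120

Expand as Σ (-1)^k u^k with u equal to the inner function's series.
[z^0] = 1;  [z^1] = -1;  [z^2] = 1;  [z^3] = -5/6;  [z^4] = 2/3;  [z^5] = -61/120.
So c_5 = F^(5)(0)/5! = -61/120.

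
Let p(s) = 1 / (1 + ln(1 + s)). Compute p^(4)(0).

Write 1/(1+u) = 1 - u + u^2 - u^3 + ... and substitute the series for u.
From the series, [s^4] p = 11/3; multiply by 4! = 24 to get 88.

88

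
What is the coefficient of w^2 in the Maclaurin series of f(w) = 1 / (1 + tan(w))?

1

Expand as Σ (-1)^k u^k with u equal to the inner function's series.
f(0) = 1
f′(0) = -1
f′′(0) = 2
The Taylor polynomial is Σ f^(k)(0)/k! · w^k.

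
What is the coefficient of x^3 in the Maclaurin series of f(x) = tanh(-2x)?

8/3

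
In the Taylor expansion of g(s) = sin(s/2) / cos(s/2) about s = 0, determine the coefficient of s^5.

1/240

Write the quotient as an unknown series and match coefficients against numerator = denominator · series.
g(0) = 0
g′(0) = 1/2
g′′(0) = 0
g′′′(0) = 1/4
g^(4)(0) = 0
g^(5)(0) = 1/2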